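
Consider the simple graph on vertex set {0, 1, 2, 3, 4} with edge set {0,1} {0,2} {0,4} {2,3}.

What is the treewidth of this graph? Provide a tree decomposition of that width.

Treewidth 1.
Bags: B1 = {0, 1}  B2 = {0, 2}  B3 = {0, 4}  B4 = {2, 3}
Tree: B1–B2, B2–B3, B2–B4

The largest bag has 2 vertices, giving width 1; this decomposition certifies tw(G) ≤ 1. Since G has at least one edge (e.g. 0–1), it is not an edgeless graph, so tw(G) ≥ 1. Hence tw(G) = 1 exactly.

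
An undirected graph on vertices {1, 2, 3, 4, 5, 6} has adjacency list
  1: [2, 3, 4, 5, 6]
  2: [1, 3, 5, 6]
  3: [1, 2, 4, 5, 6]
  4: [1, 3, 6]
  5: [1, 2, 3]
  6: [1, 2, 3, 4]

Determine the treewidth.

A width-3 tree decomposition is:
Bags: B1 = {1, 2, 3, 6}  B2 = {1, 3, 4, 6}  B3 = {1, 2, 3, 5}
Tree: B1–B2, B1–B3
The largest bag has 4 vertices, giving width 3; this decomposition certifies tw(G) ≤ 3. Conversely, {1, 2, 3, 5} is a clique of size 4, and the vertices of any clique must share a bag in every tree decomposition; so some bag has ≥ 4 vertices and tw(G) ≥ 3. The upper and lower bounds meet at 3, so that is the treewidth.

3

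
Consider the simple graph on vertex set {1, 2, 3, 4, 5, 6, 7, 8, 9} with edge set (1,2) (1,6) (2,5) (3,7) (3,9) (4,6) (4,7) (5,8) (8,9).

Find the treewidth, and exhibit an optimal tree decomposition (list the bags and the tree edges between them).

Every bag has size at most 3, so the width is 3 − 1 = 2 and tw(G) ≤ 2. For the lower bound, G contains the cycle 7–4–6–1–2–5–8–9–3–7, so G is not a forest; only forests have treewidth ≤ 1, hence tw(G) ≥ 2. The upper and lower bounds meet at 2, so that is the treewidth.

Treewidth 2.
One such decomposition:
Bags: B1 = {4, 6, 7}  B2 = {1, 6, 7}  B3 = {1, 2, 7}  B4 = {2, 5, 7}  B5 = {5, 7, 8}  B6 = {7, 8, 9}  B7 = {3, 7, 9}
Tree: B1–B2, B2–B3, B3–B4, B4–B5, B5–B6, B6–B7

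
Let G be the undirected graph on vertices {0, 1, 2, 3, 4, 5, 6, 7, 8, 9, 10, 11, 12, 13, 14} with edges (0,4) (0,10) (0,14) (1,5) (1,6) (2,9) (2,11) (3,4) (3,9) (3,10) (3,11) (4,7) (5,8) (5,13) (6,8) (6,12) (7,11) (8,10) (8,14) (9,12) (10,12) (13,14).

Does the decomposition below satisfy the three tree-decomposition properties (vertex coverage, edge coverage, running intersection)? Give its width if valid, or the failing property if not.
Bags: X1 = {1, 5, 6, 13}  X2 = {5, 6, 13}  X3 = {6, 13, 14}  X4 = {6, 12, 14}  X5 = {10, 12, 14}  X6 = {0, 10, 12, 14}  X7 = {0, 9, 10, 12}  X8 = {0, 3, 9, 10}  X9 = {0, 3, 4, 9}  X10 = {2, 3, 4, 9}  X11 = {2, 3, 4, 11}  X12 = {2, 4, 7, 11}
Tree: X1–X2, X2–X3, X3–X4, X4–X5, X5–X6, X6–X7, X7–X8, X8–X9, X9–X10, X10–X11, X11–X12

No — vertex 8 appears in no bag.

A tree decomposition must satisfy three properties: every vertex lies in some bag; for every edge, both endpoints lie together in some bag; and for every vertex, the bags containing it form a connected subtree. Here vertex 8 appears in no bag, so the decomposition is invalid.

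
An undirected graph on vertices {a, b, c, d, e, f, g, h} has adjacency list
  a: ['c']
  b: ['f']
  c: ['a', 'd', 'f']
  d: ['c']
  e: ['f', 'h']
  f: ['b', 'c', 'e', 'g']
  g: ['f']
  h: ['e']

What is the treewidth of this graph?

1

A width-1 tree decomposition is:
Bags: B1 = {e, f}  B2 = {c, f}  B3 = {f, g}  B4 = {a, c}  B5 = {b, f}  B6 = {e, h}  B7 = {c, d}
Tree: B1–B2, B2–B3, B2–B4, B2–B5, B1–B6, B2–B7
The largest bag has 2 vertices, giving width 1; this decomposition certifies tw(G) ≤ 1. Any graph with an edge has treewidth ≥ 1, and G has the edge e–f. The upper and lower bounds meet at 1, so that is the treewidth.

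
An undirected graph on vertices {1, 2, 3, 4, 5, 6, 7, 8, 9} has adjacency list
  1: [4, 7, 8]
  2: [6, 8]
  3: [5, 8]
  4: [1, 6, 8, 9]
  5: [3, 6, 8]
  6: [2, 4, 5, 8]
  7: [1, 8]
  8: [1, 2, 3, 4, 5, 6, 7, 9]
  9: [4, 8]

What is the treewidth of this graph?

2

A width-2 tree decomposition is:
Bags: B1 = {4, 6, 8}  B2 = {5, 6, 8}  B3 = {4, 8, 9}  B4 = {1, 4, 8}  B5 = {3, 5, 8}  B6 = {1, 7, 8}  B7 = {2, 6, 8}
Tree: B1–B2, B1–B3, B1–B4, B2–B5, B4–B6, B1–B7
Each bag holds 3 vertices, so the decomposition has width 2, which upper-bounds the treewidth. On the other hand G contains the 3-clique {2, 6, 8}. A clique must lie in a single bag of any decomposition, so no decomposition can have width below 2. The upper and lower bounds meet at 2, so that is the treewidth.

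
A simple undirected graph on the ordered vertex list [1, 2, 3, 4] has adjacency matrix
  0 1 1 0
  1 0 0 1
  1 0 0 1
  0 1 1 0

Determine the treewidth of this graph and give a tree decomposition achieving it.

Each bag holds 3 vertices, so the decomposition has width 2, which upper-bounds the treewidth. For the lower bound, G contains the cycle 3–1–2–4–3, so G is not a forest; only forests have treewidth ≤ 1, hence tw(G) ≥ 2. Therefore the treewidth is 2.

Treewidth 2.
One optimal decomposition is:
Bags: B1 = {1, 2, 3}  B2 = {2, 3, 4}
Tree: B1–B2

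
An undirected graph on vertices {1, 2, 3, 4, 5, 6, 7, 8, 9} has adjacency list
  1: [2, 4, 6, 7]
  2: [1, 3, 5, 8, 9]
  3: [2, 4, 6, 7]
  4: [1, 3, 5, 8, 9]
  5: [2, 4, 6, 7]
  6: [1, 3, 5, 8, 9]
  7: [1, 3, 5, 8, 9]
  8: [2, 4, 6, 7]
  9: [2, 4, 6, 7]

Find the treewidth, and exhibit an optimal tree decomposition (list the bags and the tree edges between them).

Treewidth 4.
One optimal decomposition is:
Bags: B1 = {2, 4, 6, 7, 9}  B2 = {2, 3, 4, 6, 7}  B3 = {1, 2, 4, 6, 7}  B4 = {2, 4, 6, 7, 8}  B5 = {2, 4, 5, 6, 7}
Tree: B1–B2, B2–B3, B3–B4, B4–B5

Each bag holds 5 vertices, so the decomposition has width 4, which upper-bounds the treewidth. For the lower bound: the 5 vertex sets {2,9}, {3,4}, {1,7}, {6}, {8} are disjoint, each induces a connected subgraph, and every pair is joined by at least one edge of G. Contracting each set to a single vertex therefore yields K_{5} as a minor, and since treewidth is minor-monotone, tw(G) ≥ tw(K_{5}) = 4. The upper and lower bounds meet at 4, so that is the treewidth.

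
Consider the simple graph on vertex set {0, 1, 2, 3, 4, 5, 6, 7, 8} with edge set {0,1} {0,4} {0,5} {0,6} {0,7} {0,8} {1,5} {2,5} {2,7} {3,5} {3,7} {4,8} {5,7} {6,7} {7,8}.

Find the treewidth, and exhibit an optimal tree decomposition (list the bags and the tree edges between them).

Treewidth 2.
One such decomposition:
Bags: B1 = {0, 7, 8}  B2 = {0, 5, 7}  B3 = {0, 1, 5}  B4 = {2, 5, 7}  B5 = {3, 5, 7}  B6 = {0, 4, 8}  B7 = {0, 6, 7}
Tree: B1–B2, B2–B3, B2–B4, B2–B5, B1–B6, B1–B7

The largest bag has 3 vertices, giving width 2; this decomposition certifies tw(G) ≤ 2. On the other hand G contains the 3-clique {0, 1, 5}. A clique must lie in a single bag of any decomposition, so no decomposition can have width below 2. Hence tw(G) = 2 exactly.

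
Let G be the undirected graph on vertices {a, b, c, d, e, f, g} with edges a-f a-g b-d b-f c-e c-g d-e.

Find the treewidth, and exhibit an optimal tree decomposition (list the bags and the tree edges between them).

Every bag has size at most 3, so the width is 3 − 1 = 2 and tw(G) ≤ 2. For the lower bound, G contains the cycle b–f–a–g–c–e–d–b, so G is not a forest; only forests have treewidth ≤ 1, hence tw(G) ≥ 2. The upper and lower bounds meet at 2, so that is the treewidth.

Treewidth 2.
One optimal decomposition is:
Bags: B1 = {a, b, f}  B2 = {a, b, g}  B3 = {b, c, g}  B4 = {b, c, e}  B5 = {b, d, e}
Tree: B1–B2, B2–B3, B3–B4, B4–B5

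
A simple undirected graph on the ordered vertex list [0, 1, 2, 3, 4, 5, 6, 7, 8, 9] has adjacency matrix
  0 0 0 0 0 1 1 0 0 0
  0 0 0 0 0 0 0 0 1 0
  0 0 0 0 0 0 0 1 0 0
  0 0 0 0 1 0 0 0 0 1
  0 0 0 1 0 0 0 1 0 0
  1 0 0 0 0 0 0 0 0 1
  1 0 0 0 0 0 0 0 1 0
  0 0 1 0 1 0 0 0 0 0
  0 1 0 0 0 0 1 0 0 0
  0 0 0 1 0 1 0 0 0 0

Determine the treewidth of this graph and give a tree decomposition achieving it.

Each bag holds 2 vertices, so the decomposition has width 1, which upper-bounds the treewidth. G has an edge, so its treewidth is at least 1. Hence tw(G) = 1 exactly.

Treewidth 1.
One optimal decomposition is:
Bags: B1 = {1, 8}  B2 = {6, 8}  B3 = {0, 6}  B4 = {0, 5}  B5 = {5, 9}  B6 = {3, 9}  B7 = {3, 4}  B8 = {4, 7}  B9 = {2, 7}
Tree: B1–B2, B2–B3, B3–B4, B4–B5, B5–B6, B6–B7, B7–B8, B8–B9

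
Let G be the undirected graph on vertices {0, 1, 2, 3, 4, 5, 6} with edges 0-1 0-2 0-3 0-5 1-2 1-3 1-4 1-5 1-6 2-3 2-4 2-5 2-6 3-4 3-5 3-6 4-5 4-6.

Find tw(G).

4

A width-4 tree decomposition is:
Bags: B1 = {1, 2, 3, 4, 6}  B2 = {1, 2, 3, 4, 5}  B3 = {0, 1, 2, 3, 5}
Tree: B1–B2, B2–B3
Each bag holds 5 vertices, so the decomposition has width 4, which upper-bounds the treewidth. On the other hand G contains the 5-clique {0, 1, 2, 3, 5}. A clique must lie in a single bag of any decomposition, so no decomposition can have width below 4. Combining the bounds, tw(G) = 4.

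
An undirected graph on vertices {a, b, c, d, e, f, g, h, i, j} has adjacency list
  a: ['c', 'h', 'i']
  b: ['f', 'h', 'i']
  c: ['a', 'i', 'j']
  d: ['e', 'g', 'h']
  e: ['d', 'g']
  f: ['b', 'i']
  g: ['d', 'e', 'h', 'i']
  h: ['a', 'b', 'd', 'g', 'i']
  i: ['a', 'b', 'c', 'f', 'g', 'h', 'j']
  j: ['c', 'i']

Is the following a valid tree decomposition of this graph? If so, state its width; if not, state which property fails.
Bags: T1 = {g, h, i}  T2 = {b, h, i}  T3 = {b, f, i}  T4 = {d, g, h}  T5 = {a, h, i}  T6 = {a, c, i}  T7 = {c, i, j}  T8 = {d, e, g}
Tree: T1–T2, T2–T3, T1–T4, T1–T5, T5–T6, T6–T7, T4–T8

Every vertex of G appears in some bag (union = {a, b, c, d, e, f, g, h, i, j}); every edge is covered by a bag; and for each vertex v the set of bags containing v is connected in the bag tree. The decomposition is therefore valid. The largest bag has 3 vertices, so the width is 2.

Yes; width 2.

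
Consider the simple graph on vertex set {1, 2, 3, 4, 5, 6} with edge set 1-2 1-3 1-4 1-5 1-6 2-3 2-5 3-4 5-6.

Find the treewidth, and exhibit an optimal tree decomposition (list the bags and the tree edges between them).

Treewidth 2.
Bags: B1 = {1, 2, 3}  B2 = {1, 2, 5}  B3 = {1, 5, 6}  B4 = {1, 3, 4}
Tree: B1–B2, B2–B3, B1–B4

Every bag has size at most 3, so the width is 3 − 1 = 2 and tw(G) ≤ 2. Conversely, {1, 2, 3} is a clique of size 3, and the vertices of any clique must share a bag in every tree decomposition; so some bag has ≥ 3 vertices and tw(G) ≥ 2. Therefore the treewidth is 2.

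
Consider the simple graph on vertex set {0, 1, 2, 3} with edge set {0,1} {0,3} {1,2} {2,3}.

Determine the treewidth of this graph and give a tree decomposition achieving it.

Treewidth 2.
One optimal decomposition is:
Bags: B1 = {0, 1, 2}  B2 = {0, 2, 3}
Tree: B1–B2

The largest bag has 3 vertices, giving width 2; this decomposition certifies tw(G) ≤ 2. The edges 2–1–0–3–2 form a cycle, so G is not a tree and its treewidth is at least 2. Hence tw(G) = 2 exactly.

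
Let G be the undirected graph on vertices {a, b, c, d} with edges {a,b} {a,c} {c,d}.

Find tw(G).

A width-1 tree decomposition is:
Bags: B1 = {c, d}  B2 = {a, c}  B3 = {a, b}
Tree: B1–B2, B2–B3
The largest bag has 2 vertices, giving width 1; this decomposition certifies tw(G) ≤ 1. G has an edge, so its treewidth is at least 1. Hence tw(G) = 1 exactly.

1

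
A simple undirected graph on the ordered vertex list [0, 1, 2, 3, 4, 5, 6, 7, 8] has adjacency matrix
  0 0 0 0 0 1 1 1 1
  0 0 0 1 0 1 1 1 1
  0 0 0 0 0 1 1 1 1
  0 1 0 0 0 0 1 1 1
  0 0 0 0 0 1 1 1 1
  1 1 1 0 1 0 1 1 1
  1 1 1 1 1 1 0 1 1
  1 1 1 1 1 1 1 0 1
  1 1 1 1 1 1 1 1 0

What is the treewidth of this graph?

4

A width-4 tree decomposition is:
Bags: B1 = {0, 5, 6, 7, 8}  B2 = {1, 5, 6, 7, 8}  B3 = {2, 5, 6, 7, 8}  B4 = {4, 5, 6, 7, 8}  B5 = {1, 3, 6, 7, 8}
Tree: B1–B2, B2–B3, B3–B4, B2–B5
Every bag has size at most 5, so the width is 5 − 1 = 4 and tw(G) ≤ 4. Conversely, {1, 3, 6, 7, 8} is a clique of size 5, and the vertices of any clique must share a bag in every tree decomposition; so some bag has ≥ 5 vertices and tw(G) ≥ 4. The upper and lower bounds meet at 4, so that is the treewidth.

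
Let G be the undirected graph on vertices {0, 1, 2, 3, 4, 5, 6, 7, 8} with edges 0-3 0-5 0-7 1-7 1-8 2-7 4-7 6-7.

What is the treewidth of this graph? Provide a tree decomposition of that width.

Treewidth 1.
One such decomposition:
Bags: B1 = {0, 7}  B2 = {0, 5}  B3 = {1, 7}  B4 = {2, 7}  B5 = {6, 7}  B6 = {0, 3}  B7 = {4, 7}  B8 = {1, 8}
Tree: B1–B2, B1–B3, B3–B4, B3–B5, B1–B6, B4–B7, B3–B8

The largest bag has 2 vertices, giving width 1; this decomposition certifies tw(G) ≤ 1. G has an edge, so its treewidth is at least 1. Therefore the treewidth is 1.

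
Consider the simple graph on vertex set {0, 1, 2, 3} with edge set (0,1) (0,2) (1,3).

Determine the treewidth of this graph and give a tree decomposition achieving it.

The largest bag has 2 vertices, giving width 1; this decomposition certifies tw(G) ≤ 1. Any graph with an edge has treewidth ≥ 1, and G has the edge 2–0. Combining the bounds, tw(G) = 1.

Treewidth 1.
Bags: B1 = {0, 2}  B2 = {0, 1}  B3 = {1, 3}
Tree: B1–B2, B2–B3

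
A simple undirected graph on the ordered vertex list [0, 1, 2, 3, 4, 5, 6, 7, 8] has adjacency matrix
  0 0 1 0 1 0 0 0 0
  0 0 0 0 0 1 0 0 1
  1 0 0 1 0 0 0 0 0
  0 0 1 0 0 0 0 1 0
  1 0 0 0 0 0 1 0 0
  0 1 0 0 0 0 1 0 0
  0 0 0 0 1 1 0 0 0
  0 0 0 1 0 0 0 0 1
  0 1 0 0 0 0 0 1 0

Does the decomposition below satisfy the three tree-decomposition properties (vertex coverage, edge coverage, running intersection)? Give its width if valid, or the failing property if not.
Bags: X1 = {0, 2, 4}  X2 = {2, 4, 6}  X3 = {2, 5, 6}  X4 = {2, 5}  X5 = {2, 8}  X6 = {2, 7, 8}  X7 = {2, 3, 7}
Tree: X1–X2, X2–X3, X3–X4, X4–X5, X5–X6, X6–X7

No — vertex 1 appears in no bag.

A tree decomposition must satisfy three properties: every vertex lies in some bag; for every edge, both endpoints lie together in some bag; and for every vertex, the bags containing it form a connected subtree. Here vertex 1 appears in no bag, so the decomposition is invalid.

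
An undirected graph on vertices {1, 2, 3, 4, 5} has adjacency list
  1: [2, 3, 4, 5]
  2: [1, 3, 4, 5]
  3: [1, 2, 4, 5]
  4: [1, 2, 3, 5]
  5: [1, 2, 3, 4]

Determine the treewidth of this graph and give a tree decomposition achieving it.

Treewidth 4.
One optimal decomposition is:
Bags: B1 = {1, 2, 3, 4, 5}
Tree: (single bag)

With just one bag of size 5, the width is 5 − 1 = 4, so tw(G) ≤ 4. For the lower bound, the 5 vertices {1, 2, 3, 4, 5} are pairwise adjacent, and any tree decomposition puts a clique entirely inside one bag — forcing width ≥ 4. Combining the bounds, tw(G) = 4.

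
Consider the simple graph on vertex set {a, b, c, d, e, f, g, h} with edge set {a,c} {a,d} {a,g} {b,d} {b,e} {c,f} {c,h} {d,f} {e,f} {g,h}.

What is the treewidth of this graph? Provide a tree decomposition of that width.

Treewidth 2.
Bags: B1 = {a, g, h}  B2 = {a, c, h}  B3 = {a, c, d}  B4 = {c, d, f}  B5 = {b, d, f}  B6 = {b, e, f}
Tree: B1–B2, B2–B3, B3–B4, B4–B5, B5–B6

The largest bag has 3 vertices, giving width 2; this decomposition certifies tw(G) ≤ 2. For the lower bound, G contains the cycle g–h–c–a–g, so G is not a forest; only forests have treewidth ≤ 1, hence tw(G) ≥ 2. Hence tw(G) = 2 exactly.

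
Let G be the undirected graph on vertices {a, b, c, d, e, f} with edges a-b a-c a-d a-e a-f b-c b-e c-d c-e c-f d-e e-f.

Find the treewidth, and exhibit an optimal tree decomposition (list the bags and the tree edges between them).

Treewidth 3.
One such decomposition:
Bags: B1 = {a, c, e, f}  B2 = {a, c, d, e}  B3 = {a, b, c, e}
Tree: B1–B2, B2–B3

The largest bag has 4 vertices, giving width 3; this decomposition certifies tw(G) ≤ 3. Conversely, {a, c, d, e} is a clique of size 4, and the vertices of any clique must share a bag in every tree decomposition; so some bag has ≥ 4 vertices and tw(G) ≥ 3. Hence tw(G) = 3 exactly.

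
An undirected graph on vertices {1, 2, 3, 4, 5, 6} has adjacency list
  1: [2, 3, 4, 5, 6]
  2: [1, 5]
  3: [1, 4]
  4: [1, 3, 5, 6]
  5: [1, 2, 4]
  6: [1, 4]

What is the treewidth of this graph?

2

A width-2 tree decomposition is:
Bags: B1 = {1, 4, 5}  B2 = {1, 2, 5}  B3 = {1, 3, 4}  B4 = {1, 4, 6}
Tree: B1–B2, B1–B3, B3–B4
Every bag has size at most 3, so the width is 3 − 1 = 2 and tw(G) ≤ 2. Conversely, {1, 2, 5} is a clique of size 3, and the vertices of any clique must share a bag in every tree decomposition; so some bag has ≥ 3 vertices and tw(G) ≥ 2. Combining the bounds, tw(G) = 2.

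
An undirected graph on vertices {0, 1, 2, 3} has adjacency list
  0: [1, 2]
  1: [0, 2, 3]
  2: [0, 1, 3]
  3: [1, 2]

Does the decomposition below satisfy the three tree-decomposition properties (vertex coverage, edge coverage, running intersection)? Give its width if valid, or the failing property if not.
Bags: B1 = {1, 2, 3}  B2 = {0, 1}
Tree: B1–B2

No — edge (2,0) lies in no bag.

A tree decomposition must satisfy three properties: every vertex lies in some bag; for every edge, both endpoints lie together in some bag; and for every vertex, the bags containing it form a connected subtree. Here edge (2,0) lies in no bag, so the decomposition is invalid.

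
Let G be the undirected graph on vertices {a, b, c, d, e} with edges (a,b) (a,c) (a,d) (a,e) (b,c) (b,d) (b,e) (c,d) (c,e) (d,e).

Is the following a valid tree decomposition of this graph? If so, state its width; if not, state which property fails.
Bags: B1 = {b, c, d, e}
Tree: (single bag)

A tree decomposition must satisfy three properties: every vertex lies in some bag; for every edge, both endpoints lie together in some bag; and for every vertex, the bags containing it form a connected subtree. Here vertex a appears in no bag, so the decomposition is invalid.

No — vertex a appears in no bag.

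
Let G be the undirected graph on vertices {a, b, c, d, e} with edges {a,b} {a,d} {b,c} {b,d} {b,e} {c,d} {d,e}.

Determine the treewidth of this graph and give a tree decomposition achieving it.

Treewidth 2.
Bags: B1 = {a, b, d}  B2 = {b, d, e}  B3 = {b, c, d}
Tree: B1–B2, B1–B3

Each bag holds 3 vertices, so the decomposition has width 2, which upper-bounds the treewidth. For the lower bound, the 3 vertices {b, d, e} are pairwise adjacent, and any tree decomposition puts a clique entirely inside one bag — forcing width ≥ 2. The upper and lower bounds meet at 2, so that is the treewidth.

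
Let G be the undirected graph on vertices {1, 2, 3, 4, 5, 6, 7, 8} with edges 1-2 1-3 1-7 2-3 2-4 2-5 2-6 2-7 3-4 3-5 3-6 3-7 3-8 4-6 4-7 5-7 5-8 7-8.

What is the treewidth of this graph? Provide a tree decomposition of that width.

Treewidth 3.
One optimal decomposition is:
Bags: B1 = {2, 3, 4, 7}  B2 = {2, 3, 5, 7}  B3 = {3, 5, 7, 8}  B4 = {2, 3, 4, 6}  B5 = {1, 2, 3, 7}
Tree: B1–B2, B2–B3, B1–B4, B1–B5

Each bag holds 4 vertices, so the decomposition has width 3, which upper-bounds the treewidth. Conversely, {3, 5, 7, 8} is a clique of size 4, and the vertices of any clique must share a bag in every tree decomposition; so some bag has ≥ 4 vertices and tw(G) ≥ 3. Therefore the treewidth is 3.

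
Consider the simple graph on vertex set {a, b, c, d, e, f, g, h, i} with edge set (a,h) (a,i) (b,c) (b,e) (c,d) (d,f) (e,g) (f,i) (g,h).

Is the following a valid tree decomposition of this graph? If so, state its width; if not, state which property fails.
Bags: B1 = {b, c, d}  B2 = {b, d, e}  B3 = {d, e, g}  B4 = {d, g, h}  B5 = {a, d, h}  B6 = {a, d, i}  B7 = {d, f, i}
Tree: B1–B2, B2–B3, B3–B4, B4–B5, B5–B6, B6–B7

Checking the three conditions: (i) the bags cover all of {a, b, c, d, e, f, g, h, i}; (ii) for each edge, some bag contains both endpoints; (iii) the bags containing any fixed vertex form a subtree. All hold, so the decomposition is valid with width 3 − 1 = 2.

Yes; width 2.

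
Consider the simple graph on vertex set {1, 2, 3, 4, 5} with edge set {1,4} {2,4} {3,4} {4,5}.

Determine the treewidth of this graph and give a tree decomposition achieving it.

Every bag has size at most 2, so the width is 2 − 1 = 1 and tw(G) ≤ 1. Any graph with an edge has treewidth ≥ 1, and G has the edge 3–4. Combining the bounds, tw(G) = 1.

Treewidth 1.
One optimal decomposition is:
Bags: B1 = {3, 4}  B2 = {1, 4}  B3 = {2, 4}  B4 = {4, 5}
Tree: B1–B2, B2–B3, B1–B4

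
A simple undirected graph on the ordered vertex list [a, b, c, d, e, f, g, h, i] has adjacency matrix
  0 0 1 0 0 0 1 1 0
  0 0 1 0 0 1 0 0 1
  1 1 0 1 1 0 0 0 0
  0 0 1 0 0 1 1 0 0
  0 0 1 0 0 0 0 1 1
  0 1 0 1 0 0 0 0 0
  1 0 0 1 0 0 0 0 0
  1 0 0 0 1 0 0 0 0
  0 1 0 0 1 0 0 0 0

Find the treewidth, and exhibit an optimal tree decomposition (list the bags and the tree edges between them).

Treewidth 3.
One such decomposition:
Bags: B1 = {b, d, f, i}  B2 = {b, c, d, i}  B3 = {c, d, e, i}  B4 = {c, d, e, g}  B5 = {a, c, e, g}  B6 = {a, e, g, h}
Tree: B1–B2, B2–B3, B3–B4, B4–B5, B5–B6

The largest bag has 4 vertices, giving width 3; this decomposition certifies tw(G) ≤ 3. For the lower bound: the 4 vertex sets {b,f,i}, {d}, {c}, {a,e,g,h} are disjoint, each induces a connected subgraph, and every pair is joined by at least one edge of G. Contracting each set to a single vertex therefore yields K_{4} as a minor, and since treewidth is minor-monotone, tw(G) ≥ tw(K_{4}) = 3. Therefore the treewidth is 3.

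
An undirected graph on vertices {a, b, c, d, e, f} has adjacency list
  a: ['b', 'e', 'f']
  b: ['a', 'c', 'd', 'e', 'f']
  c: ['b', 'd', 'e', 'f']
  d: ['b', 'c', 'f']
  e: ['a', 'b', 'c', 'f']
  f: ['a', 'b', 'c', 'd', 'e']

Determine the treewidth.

3

A width-3 tree decomposition is:
Bags: B1 = {b, c, e, f}  B2 = {a, b, e, f}  B3 = {b, c, d, f}
Tree: B1–B2, B1–B3
Each bag holds 4 vertices, so the decomposition has width 3, which upper-bounds the treewidth. On the other hand G contains the 4-clique {b, c, d, f}. A clique must lie in a single bag of any decomposition, so no decomposition can have width below 3. Combining the bounds, tw(G) = 3.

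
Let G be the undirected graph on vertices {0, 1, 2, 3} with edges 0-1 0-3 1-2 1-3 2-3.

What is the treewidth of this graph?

2

A width-2 tree decomposition is:
Bags: B1 = {1, 2, 3}  B2 = {0, 1, 3}
Tree: B1–B2
Each bag holds 3 vertices, so the decomposition has width 2, which upper-bounds the treewidth. On the other hand G contains the 3-clique {0, 1, 3}. A clique must lie in a single bag of any decomposition, so no decomposition can have width below 2. Hence tw(G) = 2 exactly.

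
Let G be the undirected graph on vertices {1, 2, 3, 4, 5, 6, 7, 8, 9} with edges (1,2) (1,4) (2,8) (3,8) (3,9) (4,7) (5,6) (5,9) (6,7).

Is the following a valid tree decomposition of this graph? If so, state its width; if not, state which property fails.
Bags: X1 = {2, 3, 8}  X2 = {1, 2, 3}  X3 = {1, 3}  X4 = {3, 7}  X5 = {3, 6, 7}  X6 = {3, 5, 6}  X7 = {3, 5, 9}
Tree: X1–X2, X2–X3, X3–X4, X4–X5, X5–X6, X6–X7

A tree decomposition must satisfy three properties: every vertex lies in some bag; for every edge, both endpoints lie together in some bag; and for every vertex, the bags containing it form a connected subtree. Here vertex 4 appears in no bag, so the decomposition is invalid.

No — vertex 4 appears in no bag.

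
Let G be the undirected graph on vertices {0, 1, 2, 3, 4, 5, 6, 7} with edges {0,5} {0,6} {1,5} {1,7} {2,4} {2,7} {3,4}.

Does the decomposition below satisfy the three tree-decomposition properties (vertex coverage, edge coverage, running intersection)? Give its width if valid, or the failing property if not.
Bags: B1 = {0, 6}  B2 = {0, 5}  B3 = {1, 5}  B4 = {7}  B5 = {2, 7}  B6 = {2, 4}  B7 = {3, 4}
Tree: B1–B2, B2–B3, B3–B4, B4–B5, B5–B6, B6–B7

No — edge (1,7) lies in no bag.

A tree decomposition must satisfy three properties: every vertex lies in some bag; for every edge, both endpoints lie together in some bag; and for every vertex, the bags containing it form a connected subtree. Here edge (1,7) lies in no bag, so the decomposition is invalid.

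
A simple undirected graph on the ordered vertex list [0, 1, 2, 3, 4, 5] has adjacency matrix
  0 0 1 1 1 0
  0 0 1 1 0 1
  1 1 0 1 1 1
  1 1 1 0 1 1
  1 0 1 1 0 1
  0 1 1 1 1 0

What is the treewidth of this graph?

A width-3 tree decomposition is:
Bags: B1 = {2, 3, 4, 5}  B2 = {0, 2, 3, 4}  B3 = {1, 2, 3, 5}
Tree: B1–B2, B1–B3
The largest bag has 4 vertices, giving width 3; this decomposition certifies tw(G) ≤ 3. For the lower bound, the 4 vertices {1, 2, 3, 5} are pairwise adjacent, and any tree decomposition puts a clique entirely inside one bag — forcing width ≥ 3. The upper and lower bounds meet at 3, so that is the treewidth.

3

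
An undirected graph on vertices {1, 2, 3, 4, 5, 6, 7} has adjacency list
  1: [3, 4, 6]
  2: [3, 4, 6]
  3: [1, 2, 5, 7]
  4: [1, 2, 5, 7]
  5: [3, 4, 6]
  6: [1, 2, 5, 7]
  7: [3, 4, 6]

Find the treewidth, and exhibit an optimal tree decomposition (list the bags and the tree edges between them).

Every bag has size at most 4, so the width is 4 − 1 = 3 and tw(G) ≤ 3. For the lower bound: the 4 vertex sets {2,4}, {6,7}, {3}, {1} are disjoint, each induces a connected subgraph, and every pair is joined by at least one edge of G. Contracting each set to a single vertex therefore yields K_{4} as a minor, and since treewidth is minor-monotone, tw(G) ≥ tw(K_{4}) = 3. Combining the bounds, tw(G) = 3.

Treewidth 3.
One optimal decomposition is:
Bags: B1 = {2, 3, 4, 6}  B2 = {3, 4, 6, 7}  B3 = {1, 3, 4, 6}  B4 = {3, 4, 5, 6}
Tree: B1–B2, B2–B3, B3–B4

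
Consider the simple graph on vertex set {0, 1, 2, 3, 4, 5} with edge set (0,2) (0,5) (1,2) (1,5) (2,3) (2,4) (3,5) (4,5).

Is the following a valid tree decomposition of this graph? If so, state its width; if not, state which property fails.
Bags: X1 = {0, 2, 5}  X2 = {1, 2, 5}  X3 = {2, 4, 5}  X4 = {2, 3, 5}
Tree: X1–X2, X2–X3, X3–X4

Checking the three conditions: (i) the bags cover all of {0, 1, 2, 3, 4, 5}; (ii) for each edge, some bag contains both endpoints; (iii) the bags containing any fixed vertex form a subtree. All hold, so the decomposition is valid with width 3 − 1 = 2.

Yes; width 2.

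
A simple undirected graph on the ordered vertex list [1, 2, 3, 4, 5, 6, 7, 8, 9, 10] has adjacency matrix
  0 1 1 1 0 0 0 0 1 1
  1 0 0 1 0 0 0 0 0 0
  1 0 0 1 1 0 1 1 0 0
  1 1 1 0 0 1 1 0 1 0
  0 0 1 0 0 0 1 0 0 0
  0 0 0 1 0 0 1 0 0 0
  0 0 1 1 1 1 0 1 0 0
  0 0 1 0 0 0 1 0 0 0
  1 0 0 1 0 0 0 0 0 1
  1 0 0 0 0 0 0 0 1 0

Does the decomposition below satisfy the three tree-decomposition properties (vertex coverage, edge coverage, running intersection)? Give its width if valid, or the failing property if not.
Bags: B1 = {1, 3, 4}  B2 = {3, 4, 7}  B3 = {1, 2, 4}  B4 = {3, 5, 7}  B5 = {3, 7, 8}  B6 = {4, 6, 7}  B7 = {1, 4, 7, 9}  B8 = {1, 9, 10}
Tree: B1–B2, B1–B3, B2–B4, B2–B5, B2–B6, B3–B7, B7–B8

No — bags containing vertex 7 are not connected in the tree.

A tree decomposition must satisfy three properties: every vertex lies in some bag; for every edge, both endpoints lie together in some bag; and for every vertex, the bags containing it form a connected subtree. Here bags containing vertex 7 are not connected in the tree, so the decomposition is invalid.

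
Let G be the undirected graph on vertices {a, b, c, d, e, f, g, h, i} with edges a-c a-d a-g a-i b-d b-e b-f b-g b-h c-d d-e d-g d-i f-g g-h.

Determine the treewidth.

2

A width-2 tree decomposition is:
Bags: B1 = {b, g, h}  B2 = {b, d, g}  B3 = {b, d, e}  B4 = {a, d, g}  B5 = {a, d, i}  B6 = {b, f, g}  B7 = {a, c, d}
Tree: B1–B2, B2–B3, B2–B4, B4–B5, B2–B6, B5–B7
Each bag holds 3 vertices, so the decomposition has width 2, which upper-bounds the treewidth. Conversely, {b, d, e} is a clique of size 3, and the vertices of any clique must share a bag in every tree decomposition; so some bag has ≥ 3 vertices and tw(G) ≥ 2. The upper and lower bounds meet at 2, so that is the treewidth.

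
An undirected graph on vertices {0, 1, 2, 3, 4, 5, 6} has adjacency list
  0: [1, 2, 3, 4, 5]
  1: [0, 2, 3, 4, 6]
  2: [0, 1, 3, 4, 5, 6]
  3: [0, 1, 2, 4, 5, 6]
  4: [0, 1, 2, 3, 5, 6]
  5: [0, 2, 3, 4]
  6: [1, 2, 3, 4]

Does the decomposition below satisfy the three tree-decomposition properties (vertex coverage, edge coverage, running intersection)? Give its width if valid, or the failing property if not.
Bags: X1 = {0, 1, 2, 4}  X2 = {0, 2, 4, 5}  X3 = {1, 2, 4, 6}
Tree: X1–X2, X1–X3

A tree decomposition must satisfy three properties: every vertex lies in some bag; for every edge, both endpoints lie together in some bag; and for every vertex, the bags containing it form a connected subtree. Here vertex 3 appears in no bag, so the decomposition is invalid.

No — vertex 3 appears in no bag.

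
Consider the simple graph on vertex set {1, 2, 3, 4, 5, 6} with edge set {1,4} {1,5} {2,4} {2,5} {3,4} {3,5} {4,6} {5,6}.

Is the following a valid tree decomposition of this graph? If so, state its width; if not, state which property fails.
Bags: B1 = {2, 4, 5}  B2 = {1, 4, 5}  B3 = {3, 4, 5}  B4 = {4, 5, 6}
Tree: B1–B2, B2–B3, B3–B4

Yes; width 2.

Checking the three conditions: (i) the bags cover all of {1, 2, 3, 4, 5, 6}; (ii) for each edge, some bag contains both endpoints; (iii) the bags containing any fixed vertex form a subtree. All hold, so the decomposition is valid with width 3 − 1 = 2.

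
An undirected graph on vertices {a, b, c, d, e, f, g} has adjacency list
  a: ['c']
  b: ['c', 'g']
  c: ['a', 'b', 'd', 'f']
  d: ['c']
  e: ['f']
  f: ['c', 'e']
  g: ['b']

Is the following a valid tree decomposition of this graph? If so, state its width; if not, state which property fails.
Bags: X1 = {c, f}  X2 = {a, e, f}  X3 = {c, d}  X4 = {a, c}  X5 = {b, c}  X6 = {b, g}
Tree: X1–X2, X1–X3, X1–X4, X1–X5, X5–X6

No — bags containing vertex a are not connected in the tree.

A tree decomposition must satisfy three properties: every vertex lies in some bag; for every edge, both endpoints lie together in some bag; and for every vertex, the bags containing it form a connected subtree. Here bags containing vertex a are not connected in the tree, so the decomposition is invalid.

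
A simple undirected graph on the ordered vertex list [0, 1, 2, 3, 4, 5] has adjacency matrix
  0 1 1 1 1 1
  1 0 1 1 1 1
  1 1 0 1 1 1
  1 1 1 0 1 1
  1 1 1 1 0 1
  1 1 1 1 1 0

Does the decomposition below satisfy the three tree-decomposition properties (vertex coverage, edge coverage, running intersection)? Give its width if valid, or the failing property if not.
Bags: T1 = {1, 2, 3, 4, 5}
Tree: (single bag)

No — vertex 0 appears in no bag.

A tree decomposition must satisfy three properties: every vertex lies in some bag; for every edge, both endpoints lie together in some bag; and for every vertex, the bags containing it form a connected subtree. Here vertex 0 appears in no bag, so the decomposition is invalid.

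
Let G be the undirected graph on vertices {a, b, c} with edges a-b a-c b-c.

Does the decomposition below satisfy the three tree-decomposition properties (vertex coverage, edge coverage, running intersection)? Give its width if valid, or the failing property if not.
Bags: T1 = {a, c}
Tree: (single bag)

No — vertex b appears in no bag.

A tree decomposition must satisfy three properties: every vertex lies in some bag; for every edge, both endpoints lie together in some bag; and for every vertex, the bags containing it form a connected subtree. Here vertex b appears in no bag, so the decomposition is invalid.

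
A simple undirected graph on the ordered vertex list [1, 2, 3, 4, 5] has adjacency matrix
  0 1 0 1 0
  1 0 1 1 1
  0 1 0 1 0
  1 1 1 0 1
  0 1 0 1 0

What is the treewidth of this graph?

A width-2 tree decomposition is:
Bags: B1 = {2, 4, 5}  B2 = {1, 2, 4}  B3 = {2, 3, 4}
Tree: B1–B2, B2–B3
Each bag holds 3 vertices, so the decomposition has width 2, which upper-bounds the treewidth. On the other hand G contains the 3-clique {1, 2, 4}. A clique must lie in a single bag of any decomposition, so no decomposition can have width below 2. The upper and lower bounds meet at 2, so that is the treewidth.

2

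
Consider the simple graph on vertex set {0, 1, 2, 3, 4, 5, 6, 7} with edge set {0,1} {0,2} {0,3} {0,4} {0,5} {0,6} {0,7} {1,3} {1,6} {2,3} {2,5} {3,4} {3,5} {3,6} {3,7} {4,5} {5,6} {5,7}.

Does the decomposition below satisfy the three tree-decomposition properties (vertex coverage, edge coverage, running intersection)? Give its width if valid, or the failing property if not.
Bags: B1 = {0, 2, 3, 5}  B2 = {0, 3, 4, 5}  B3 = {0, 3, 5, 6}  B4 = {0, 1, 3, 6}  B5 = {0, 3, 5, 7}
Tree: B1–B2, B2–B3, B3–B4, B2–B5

Every vertex of G appears in some bag (union = {0, 1, 2, 3, 4, 5, 6, 7}); every edge is covered by a bag; and for each vertex v the set of bags containing v is connected in the bag tree. The decomposition is therefore valid. The largest bag has 4 vertices, so the width is 3.

Yes; width 3.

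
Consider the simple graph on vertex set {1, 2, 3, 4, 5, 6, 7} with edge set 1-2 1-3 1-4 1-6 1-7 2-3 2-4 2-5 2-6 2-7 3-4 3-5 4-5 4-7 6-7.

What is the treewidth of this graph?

3

A width-3 tree decomposition is:
Bags: B1 = {1, 2, 3, 4}  B2 = {1, 2, 4, 7}  B3 = {1, 2, 6, 7}  B4 = {2, 3, 4, 5}
Tree: B1–B2, B2–B3, B1–B4
Every bag has size at most 4, so the width is 4 − 1 = 3 and tw(G) ≤ 3. Conversely, {1, 2, 3, 4} is a clique of size 4, and the vertices of any clique must share a bag in every tree decomposition; so some bag has ≥ 4 vertices and tw(G) ≥ 3. The upper and lower bounds meet at 3, so that is the treewidth.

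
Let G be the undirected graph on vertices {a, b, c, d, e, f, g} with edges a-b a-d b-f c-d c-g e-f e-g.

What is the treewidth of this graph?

A width-2 tree decomposition is:
Bags: B1 = {b, e, f}  B2 = {a, b, e}  B3 = {a, d, e}  B4 = {c, d, e}  B5 = {c, e, g}
Tree: B1–B2, B2–B3, B3–B4, B4–B5
The largest bag has 3 vertices, giving width 2; this decomposition certifies tw(G) ≤ 2. The edges e–f–b–a–d–c–g–e form a cycle, so G is not a tree and its treewidth is at least 2. The upper and lower bounds meet at 2, so that is the treewidth.

2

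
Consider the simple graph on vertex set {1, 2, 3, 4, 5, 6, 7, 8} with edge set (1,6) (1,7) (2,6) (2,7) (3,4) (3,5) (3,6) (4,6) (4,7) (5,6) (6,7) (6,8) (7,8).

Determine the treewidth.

2

A width-2 tree decomposition is:
Bags: B1 = {1, 6, 7}  B2 = {6, 7, 8}  B3 = {4, 6, 7}  B4 = {3, 4, 6}  B5 = {2, 6, 7}  B6 = {3, 5, 6}
Tree: B1–B2, B2–B3, B3–B4, B2–B5, B4–B6
The largest bag has 3 vertices, giving width 2; this decomposition certifies tw(G) ≤ 2. Conversely, {3, 4, 6} is a clique of size 3, and the vertices of any clique must share a bag in every tree decomposition; so some bag has ≥ 3 vertices and tw(G) ≥ 2. Combining the bounds, tw(G) = 2.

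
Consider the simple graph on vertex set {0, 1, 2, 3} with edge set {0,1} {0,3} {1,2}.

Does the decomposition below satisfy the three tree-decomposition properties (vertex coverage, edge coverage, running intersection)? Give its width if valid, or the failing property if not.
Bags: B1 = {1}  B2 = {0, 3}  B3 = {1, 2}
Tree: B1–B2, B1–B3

No — edge (0,1) lies in no bag.

A tree decomposition must satisfy three properties: every vertex lies in some bag; for every edge, both endpoints lie together in some bag; and for every vertex, the bags containing it form a connected subtree. Here edge (0,1) lies in no bag, so the decomposition is invalid.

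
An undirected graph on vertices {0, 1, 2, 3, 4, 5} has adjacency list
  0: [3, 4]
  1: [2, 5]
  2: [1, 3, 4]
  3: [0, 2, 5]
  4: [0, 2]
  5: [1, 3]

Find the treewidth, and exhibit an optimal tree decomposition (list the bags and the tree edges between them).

Treewidth 2.
One such decomposition:
Bags: B1 = {0, 3, 4}  B2 = {2, 3, 4}  B3 = {2, 3, 5}  B4 = {1, 2, 5}
Tree: B1–B2, B2–B3, B3–B4

The largest bag has 3 vertices, giving width 2; this decomposition certifies tw(G) ≤ 2. Since 0–4–2–3–0 is a cycle in G, G is not acyclic. Forests are exactly the graphs of treewidth ≤ 1, so tw(G) ≥ 2. Therefore the treewidth is 2.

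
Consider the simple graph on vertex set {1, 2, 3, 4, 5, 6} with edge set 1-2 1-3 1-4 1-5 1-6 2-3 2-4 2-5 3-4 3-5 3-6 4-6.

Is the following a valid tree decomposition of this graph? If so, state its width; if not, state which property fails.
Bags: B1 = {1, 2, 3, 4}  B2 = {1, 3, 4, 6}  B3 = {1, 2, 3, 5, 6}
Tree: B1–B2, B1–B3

No — bags containing vertex 6 are not connected in the tree.

A tree decomposition must satisfy three properties: every vertex lies in some bag; for every edge, both endpoints lie together in some bag; and for every vertex, the bags containing it form a connected subtree. Here bags containing vertex 6 are not connected in the tree, so the decomposition is invalid.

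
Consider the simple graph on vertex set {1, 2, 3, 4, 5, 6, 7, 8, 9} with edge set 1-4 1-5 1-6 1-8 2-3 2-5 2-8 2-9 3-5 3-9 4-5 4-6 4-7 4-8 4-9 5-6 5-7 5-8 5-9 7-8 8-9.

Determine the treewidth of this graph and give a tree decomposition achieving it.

Treewidth 3.
One such decomposition:
Bags: B1 = {2, 3, 5, 9}  B2 = {2, 5, 8, 9}  B3 = {4, 5, 8, 9}  B4 = {4, 5, 7, 8}  B5 = {1, 4, 5, 8}  B6 = {1, 4, 5, 6}
Tree: B1–B2, B2–B3, B3–B4, B3–B5, B5–B6

Each bag holds 4 vertices, so the decomposition has width 3, which upper-bounds the treewidth. On the other hand G contains the 4-clique {2, 5, 8, 9}. A clique must lie in a single bag of any decomposition, so no decomposition can have width below 3. Combining the bounds, tw(G) = 3.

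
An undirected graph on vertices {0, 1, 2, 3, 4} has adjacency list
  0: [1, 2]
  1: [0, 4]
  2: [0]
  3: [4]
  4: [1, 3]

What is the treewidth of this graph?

A width-1 tree decomposition is:
Bags: B1 = {3, 4}  B2 = {1, 4}  B3 = {0, 1}  B4 = {0, 2}
Tree: B1–B2, B2–B3, B3–B4
The largest bag has 2 vertices, giving width 1; this decomposition certifies tw(G) ≤ 1. Any graph with an edge has treewidth ≥ 1, and G has the edge 3–4. The upper and lower bounds meet at 1, so that is the treewidth.

1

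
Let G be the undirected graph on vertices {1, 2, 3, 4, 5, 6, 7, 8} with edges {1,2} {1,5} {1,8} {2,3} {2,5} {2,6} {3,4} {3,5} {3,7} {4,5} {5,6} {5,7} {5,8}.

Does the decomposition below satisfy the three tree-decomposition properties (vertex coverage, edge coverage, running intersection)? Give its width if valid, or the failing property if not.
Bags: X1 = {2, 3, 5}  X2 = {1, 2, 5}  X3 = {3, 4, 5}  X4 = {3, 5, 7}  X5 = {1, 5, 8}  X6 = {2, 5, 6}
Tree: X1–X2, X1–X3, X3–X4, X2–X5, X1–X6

Yes; width 2.

Checking the three conditions: (i) the bags cover all of {1, 2, 3, 4, 5, 6, 7, 8}; (ii) for each edge, some bag contains both endpoints; (iii) the bags containing any fixed vertex form a subtree. All hold, so the decomposition is valid with width 3 − 1 = 2.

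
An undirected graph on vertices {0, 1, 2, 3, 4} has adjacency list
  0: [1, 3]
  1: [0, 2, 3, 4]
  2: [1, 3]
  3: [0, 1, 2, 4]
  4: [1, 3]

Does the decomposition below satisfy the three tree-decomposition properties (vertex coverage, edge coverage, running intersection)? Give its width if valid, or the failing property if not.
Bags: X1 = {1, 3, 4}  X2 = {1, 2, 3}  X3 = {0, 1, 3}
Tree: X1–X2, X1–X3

Checking the three conditions: (i) the bags cover all of {0, 1, 2, 3, 4}; (ii) for each edge, some bag contains both endpoints; (iii) the bags containing any fixed vertex form a subtree. All hold, so the decomposition is valid with width 3 − 1 = 2.

Yes; width 2.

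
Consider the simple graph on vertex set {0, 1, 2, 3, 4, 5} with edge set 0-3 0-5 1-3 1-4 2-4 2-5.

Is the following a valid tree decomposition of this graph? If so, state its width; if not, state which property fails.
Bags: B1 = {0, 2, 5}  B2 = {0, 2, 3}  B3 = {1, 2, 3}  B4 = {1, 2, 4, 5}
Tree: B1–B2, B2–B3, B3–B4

A tree decomposition must satisfy three properties: every vertex lies in some bag; for every edge, both endpoints lie together in some bag; and for every vertex, the bags containing it form a connected subtree. Here bags containing vertex 5 are not connected in the tree, so the decomposition is invalid.

No — bags containing vertex 5 are not connected in the tree.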